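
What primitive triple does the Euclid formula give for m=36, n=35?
(71, 2520, 2521)

Euclid's formula: a = m² - n², b = 2mn, c = m² + n²
m = 36, n = 35
a = 36² - 35² = 1296 - 1225 = 71
b = 2 × 36 × 35 = 2520
c = 36² + 35² = 1296 + 1225 = 2521
Verification: 71² + 2520² = 5041 + 6350400 = 6355441 = 2521² ✓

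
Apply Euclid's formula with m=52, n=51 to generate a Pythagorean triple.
(103, 5304, 5305)

Euclid's formula: a = m² - n², b = 2mn, c = m² + n²
m = 52, n = 51
a = 52² - 51² = 2704 - 2601 = 103
b = 2 × 52 × 51 = 5304
c = 52² + 51² = 2704 + 2601 = 5305
Verification: 103² + 5304² = 10609 + 28132416 = 28143025 = 5305² ✓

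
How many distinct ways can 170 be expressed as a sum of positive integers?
274768617130

p(n) counts ways to write n as a sum of positive integers (order ignored).
Euler's pentagonal recurrence: p(k) = p(k-1) + p(k-2) - p(k-5) - p(k-7) + p(k-12) + p(k-15) - ... (offsets j(3j∓1)/2, signs ++--, p(0)=1, p(<0)=0).
DP table for k = 0..169: p(0)=1, p(1)=1, p(2)=2, p(3)=3, p(4)=5, p(5)=7, p(6)=11, p(7)=15, p(8)=22, p(9)=30, p(10)=42, p(11)=56, p(12)=77, p(13)=101, p(14)=135, p(15)=176, p(16)=231, p(17)=297, p(18)=385, p(19)=490, p(20)=627, p(21)=792, p(22)=1002, p(23)=1255, p(24)=1575, p(25)=1958, p(26)=2436, p(27)=3010, p(28)=3718, p(29)=4565, p(30)=5604, p(31)=6842, p(32)=8349, p(33)=10143, p(34)=12310, p(35)=14883, p(36)=17977, p(37)=21637, p(38)=26015, p(39)=31185, p(40)=37338, p(41)=44583, p(42)=53174, p(43)=63261, p(44)=75175, p(45)=89134, p(46)=105558, p(47)=124754, p(48)=147273, p(49)=173525, p(50)=204226, p(51)=239943, p(52)=281589, p(53)=329931, p(54)=386155, p(55)=451276, p(56)=526823, p(57)=614154, p(58)=715220, p(59)=831820, p(60)=966467, p(61)=1121505, p(62)=1300156, p(63)=1505499, p(64)=1741630, p(65)=2012558, p(66)=2323520, p(67)=2679689, p(68)=3087735, p(69)=3554345, p(70)=4087968, p(71)=4697205, p(72)=5392783, p(73)=6185689, p(74)=7089500, p(75)=8118264, p(76)=9289091, p(77)=10619863, p(78)=12132164, p(79)=13848650, p(80)=15796476, p(81)=18004327, p(82)=20506255, p(83)=23338469, p(84)=26543660, p(85)=30167357, p(86)=34262962, p(87)=38887673, p(88)=44108109, p(89)=49995925, p(90)=56634173, p(91)=64112359, p(92)=72533807, p(93)=82010177, p(94)=92669720, p(95)=104651419, p(96)=118114304, p(97)=133230930, p(98)=150198136, p(99)=169229875, p(100)=190569292, p(101)=214481126, p(102)=241265379, p(103)=271248950, p(104)=304801365, p(105)=342325709, p(106)=384276336, p(107)=431149389, p(108)=483502844, p(109)=541946240, p(110)=607163746, p(111)=679903203, p(112)=761002156, p(113)=851376628, p(114)=952050665, p(115)=1064144451, p(116)=1188908248, p(117)=1327710076, p(118)=1482074143, p(119)=1653668665, p(120)=1844349560, p(121)=2056148051, p(122)=2291320912, p(123)=2552338241, p(124)=2841940500, p(125)=3163127352, p(126)=3519222692, p(127)=3913864295, p(128)=4351078600, p(129)=4835271870, p(130)=5371315400, p(131)=5964539504, p(132)=6620830889, p(133)=7346629512, p(134)=8149040695, p(135)=9035836076, p(136)=10015581680, p(137)=11097645016, p(138)=12292341831, p(139)=13610949895, p(140)=15065878135, p(141)=16670689208, p(142)=18440293320, p(143)=20390982757, p(144)=22540654445, p(145)=24908858009, p(146)=27517052599, p(147)=30388671978, p(148)=33549419497, p(149)=37027355200, p(150)=40853235313, p(151)=45060624582, p(152)=49686288421, p(153)=54770336324, p(154)=60356673280, p(155)=66493182097, p(156)=73232243759, p(157)=80630964769, p(158)=88751778802, p(159)=97662728555, p(160)=107438159466, p(161)=118159068427, p(162)=129913904637, p(163)=142798995930, p(164)=156919475295, p(165)=172389800255, p(166)=189334822579, p(167)=207890420102, p(168)=228204732751, p(169)=250438925115.
Final step: p(170) = p(169) + p(168) - p(165) - p(163) + p(158) + p(155) - p(148) - p(144) + p(135) + p(130) - p(119) - p(113) + p(100) + p(93) - p(78) - p(70) + p(53) + p(44) - p(25) - p(15)
= 250438925115 + 228204732751 - 172389800255 - 142798995930 + 88751778802 + 66493182097 - 33549419497 - 22540654445 + 9035836076 + 5371315400 - 1653668665 - 851376628 + 190569292 + 82010177 - 12132164 - 4087968 + 329931 + 75175 - 1958 - 176
= 274768617130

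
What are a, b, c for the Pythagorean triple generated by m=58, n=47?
(1155, 5452, 5573)

Euclid's formula: a = m² - n², b = 2mn, c = m² + n²
m = 58, n = 47
a = 58² - 47² = 3364 - 2209 = 1155
b = 2 × 58 × 47 = 5452
c = 58² + 47² = 3364 + 2209 = 5573
Verification: 1155² + 5452² = 1334025 + 29724304 = 31058329 = 5573² ✓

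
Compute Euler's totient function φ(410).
160

410 = 2 × 5 × 41
φ(n) = n × ∏(1 - 1/p) for each prime p dividing n
φ(410) = 410 × (1 - 1/2) × (1 - 1/5) × (1 - 1/41) = 160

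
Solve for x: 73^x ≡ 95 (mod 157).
41

Baby-step giant-step with step n = ⌈√157⌉ = 13.
Baby steps 73^j mod 157 (j:value) for j=0..12: 0:1, 1:73, 2:148, 3:128, 4:81, 5:104, 6:56, 7:6, 8:124, 9:103, 10:140, 11:15, 12:153.
Giant-step multiplier: 73^(-13) ≡ 73^(156-13) = 73^143 ≡ 50 (mod 157).
Giant steps γ_i = 95·50^i mod 157: γ_0=95, γ_1=40, γ_2=116, γ_3=148 (in table at j=2).
x = i·n + j = 3·13 + 2 = 41.
Check: 73^41 ≡ 95 (mod 157).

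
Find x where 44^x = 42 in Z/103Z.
93

Baby-step giant-step with step n = ⌈√103⌉ = 11.
Baby steps 44^j mod 103 (j:value) for j=0..10: 0:1, 1:44, 2:82, 3:3, 4:29, 5:40, 6:9, 7:87, 8:17, 9:27, 10:55.
Giant-step multiplier: 44^(-11) ≡ 44^(102-11) = 44^91 ≡ 101 (mod 103).
Giant steps γ_i = 42·101^i mod 103: γ_0=42, γ_1=19, γ_2=65, γ_3=76, γ_4=54, γ_5=98, γ_6=10, γ_7=83, γ_8=40 (in table at j=5).
x = i·n + j = 8·11 + 5 = 93.
Check: 44^93 ≡ 42 (mod 103).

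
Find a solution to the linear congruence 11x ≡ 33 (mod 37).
x ≡ 3 (mod 37)

gcd(11, 37) = 1, which divides 33, so solutions exist.
Find 11^(-1) mod 37 by the extended Euclidean algorithm:
37 = 3 × 11 + 4  ⟹  4 = (1)·37 + (-3)·11
11 = 2 × 4 + 3  ⟹  3 = (-2)·37 + (7)·11
4 = 1 × 3 + 1  ⟹  1 = (3)·37 + (-10)·11
So (-10)·11 ≡ 1 (mod 37), i.e. 11^(-1) ≡ -10 ≡ 27 (mod 37).
x ≡ 27 × 33 = 891 ≡ 3 (mod 37).
Check: 11 × 3 = 33 ≡ 33 (mod 37).
Unique solution: x ≡ 3 (mod 37)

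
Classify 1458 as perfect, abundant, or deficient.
abundant

Proper divisors of 1458: sum = 1 + 2 + 3 + 6 + 9 + 18 + 27 + 54 + 81 + 162 + 243 + 486 + 729 = 1821
Since 1821 > 1458, 1458 is abundant.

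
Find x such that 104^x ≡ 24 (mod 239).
170

Baby-step giant-step with step n = ⌈√239⌉ = 16.
Baby steps 104^j mod 239 (j:value) for j=0..15: 0:1, 1:104, 2:61, 3:130, 4:136, 5:43, 6:170, 7:233, 8:93, 9:112, 10:176, 11:140, 12:220, 13:175, 14:36, 15:159.
Giant-step multiplier: 104^(-16) ≡ 104^(238-16) = 104^222 ≡ 85 (mod 239).
Giant steps γ_i = 24·85^i mod 239: γ_0=24, γ_1=128, γ_2=125, γ_3=109, γ_4=183, γ_5=20, γ_6=27, γ_7=144, γ_8=51, γ_9=33, γ_10=176 (in table at j=10).
x = i·n + j = 10·16 + 10 = 170.
Check: 104^170 ≡ 24 (mod 239).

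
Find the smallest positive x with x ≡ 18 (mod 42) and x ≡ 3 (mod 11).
102

Using Chinese Remainder Theorem:
M = 42 × 11 = 462
M1 = 11, M2 = 42
y1 = 11^(-1) mod 42 = 23
y2 = 42^(-1) mod 11 = 5
x = (18×11×23 + 3×42×5) mod 462 = 102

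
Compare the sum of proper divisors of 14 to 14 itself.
deficient

Proper divisors of 14: sum = 1 + 2 + 7 = 10
Since 10 < 14, 14 is deficient.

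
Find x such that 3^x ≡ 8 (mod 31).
12

Baby-step giant-step with step n = ⌈√31⌉ = 6.
Baby steps 3^j mod 31 (j:value) for j=0..5: 0:1, 1:3, 2:9, 3:27, 4:19, 5:26.
Giant-step multiplier: 3^(-6) ≡ 3^(30-6) = 3^24 ≡ 2 (mod 31).
Giant steps γ_i = 8·2^i mod 31: γ_0=8, γ_1=16, γ_2=1 (in table at j=0).
x = i·n + j = 2·6 + 0 = 12.
Check: 3^12 ≡ 8 (mod 31).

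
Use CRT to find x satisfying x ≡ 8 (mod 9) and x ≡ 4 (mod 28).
116

Using Chinese Remainder Theorem:
M = 9 × 28 = 252
M1 = 28, M2 = 9
y1 = 28^(-1) mod 9 = 1
y2 = 9^(-1) mod 28 = 25
x = (8×28×1 + 4×9×25) mod 252 = 116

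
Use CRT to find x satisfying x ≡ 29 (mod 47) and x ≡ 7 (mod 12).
499

Using Chinese Remainder Theorem:
M = 47 × 12 = 564
M1 = 12, M2 = 47
y1 = 12^(-1) mod 47 = 4
y2 = 47^(-1) mod 12 = 11
x = (29×12×4 + 7×47×11) mod 564 = 499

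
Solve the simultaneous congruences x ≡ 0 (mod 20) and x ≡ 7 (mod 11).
40

Using Chinese Remainder Theorem:
M = 20 × 11 = 220
M1 = 11, M2 = 20
y1 = 11^(-1) mod 20 = 11
y2 = 20^(-1) mod 11 = 5
x = (0×11×11 + 7×20×5) mod 220 = 40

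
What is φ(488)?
240

488 = 2^3 × 61
φ(n) = n × ∏(1 - 1/p) for each prime p dividing n
φ(488) = 488 × (1 - 1/2) × (1 - 1/61) = 240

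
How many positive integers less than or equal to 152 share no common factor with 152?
72

152 = 2^3 × 19
φ(n) = n × ∏(1 - 1/p) for each prime p dividing n
φ(152) = 152 × (1 - 1/2) × (1 - 1/19) = 72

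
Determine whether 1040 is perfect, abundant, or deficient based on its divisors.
abundant

Proper divisors of 1040: sum = 1 + 2 + 4 + 5 + 8 + 10 + 13 + 16 + ... + 130 + 208 + 260 + 520 (19 divisors) = 1564
Since 1564 > 1040, 1040 is abundant.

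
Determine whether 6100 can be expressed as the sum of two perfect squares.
4² + 78² (a=4, b=78)

Factorization: 6100 = 2^2 × 5^2 × 61
By Fermat: n is sum of two squares iff every prime p ≡ 3 (mod 4) appears to even power.
All primes ≡ 3 (mod 4) appear to even power.
Search a = 0, 1, 2, … for 6100 - a² a perfect square: first hit at a = 4: 6100 - 16 = 6084 = 78².
6100 = 4² + 78² = 16 + 6084 ✓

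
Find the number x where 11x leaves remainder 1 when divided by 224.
163

gcd(11, 224) = 1, so the inverse exists.
Extended Euclidean algorithm on (224, 11):
224 = 20 × 11 + 4  ⟹  4 = (1)·224 + (-20)·11
11 = 2 × 4 + 3  ⟹  3 = (-2)·224 + (41)·11
4 = 1 × 3 + 1  ⟹  1 = (3)·224 + (-61)·11
So (-61)·11 ≡ 1 (mod 224), i.e. 11^(-1) ≡ -61 ≡ 163 (mod 224).
Check: 11 × 163 = 1793 ≡ 1 (mod 224)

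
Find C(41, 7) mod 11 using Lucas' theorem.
8

Using Lucas' theorem:
Write n=41 and k=7 in base 11:
n in base 11: [3, 8]
k in base 11: [0, 7]
C(41,7) mod 11 = ∏ C(n_i, k_i) mod 11
Digit binomials (mod 11): C(3,0) = 1; C(8,7) = 8
Product: 1 × 8 = 8 ≡ 8 (mod 11)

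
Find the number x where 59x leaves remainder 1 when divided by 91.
54

gcd(59, 91) = 1, so the inverse exists.
Extended Euclidean algorithm on (91, 59):
91 = 1 × 59 + 32  ⟹  32 = (1)·91 + (-1)·59
59 = 1 × 32 + 27  ⟹  27 = (-1)·91 + (2)·59
32 = 1 × 27 + 5  ⟹  5 = (2)·91 + (-3)·59
27 = 5 × 5 + 2  ⟹  2 = (-11)·91 + (17)·59
5 = 2 × 2 + 1  ⟹  1 = (24)·91 + (-37)·59
So (-37)·59 ≡ 1 (mod 91), i.e. 59^(-1) ≡ -37 ≡ 54 (mod 91).
Check: 59 × 54 = 3186 ≡ 1 (mod 91)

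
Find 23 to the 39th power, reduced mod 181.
113

Repeated squaring. Binary of 39 = 100111.
23^1 ≡ 23 (mod 181); 23^2 ≡ 167 (mod 181); 23^4 ≡ 15 (mod 181); 23^8 ≡ 44 (mod 181); 23^16 ≡ 126 (mod 181); 23^32 ≡ 129 (mod 181)
23^39 = 23^1 × 23^2 × 23^4 × 23^32 ≡ 113 (mod 181)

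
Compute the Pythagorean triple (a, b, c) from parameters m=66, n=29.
(3515, 3828, 5197)

Euclid's formula: a = m² - n², b = 2mn, c = m² + n²
m = 66, n = 29
a = 66² - 29² = 4356 - 841 = 3515
b = 2 × 66 × 29 = 3828
c = 66² + 29² = 4356 + 841 = 5197
Verification: 3515² + 3828² = 12355225 + 14653584 = 27008809 = 5197² ✓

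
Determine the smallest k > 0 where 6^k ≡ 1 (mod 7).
2

7 is prime, so ord(6) divides φ(7) = 6.
Divisors of 6: 1, 2, 3, 6.
Repeated squaring: 6^1 ≡ 6, 6^2 ≡ 1, 6^4 ≡ 1 (mod 7).
Test 6^d mod 7 for each divisor d in increasing order:
6^1 ≡ 6
6^2 ≡ 1  ← first divisor giving 1
The order is 2.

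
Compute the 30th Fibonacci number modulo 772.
596

Matrix identity: Q^n = [[F_(n+1), F_n], [F_n, F_(n-1)]] with Q = [[1,1],[1,0]].
n = 30 = 11110₂. Square-and-multiply, entries mod 772:
Q^1 = [[1,1],[1,0]]
Q^3 = (Q^1)²·Q = [[3,2],[2,1]]
Q^7 = (Q^3)²·Q = [[21,13],[13,8]]
Q^15 = (Q^7)²·Q = [[215,610],[610,377]]
Q^30 = (Q^15)² = [[673,596],[596,77]]
F_30 mod 772 = Q^30[0][1] = 596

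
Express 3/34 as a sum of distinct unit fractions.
1/12 + 1/204

Greedy algorithm:
3/34: ceiling(34/3) = 12, use 1/12
1/204: ceiling(204/1) = 204, use 1/204
Result: 3/34 = 1/12 + 1/204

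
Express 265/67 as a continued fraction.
[3; 1, 21, 3]

Euclidean algorithm steps:
265 = 3 × 67 + 64
67 = 1 × 64 + 3
64 = 21 × 3 + 1
3 = 3 × 1 + 0
Continued fraction: [3; 1, 21, 3]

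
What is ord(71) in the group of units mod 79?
26

79 is prime, so ord(71) divides φ(79) = 78.
Divisors of 78: 1, 2, 3, 6, 13, 26, 39, 78.
Repeated squaring: 71^1 ≡ 71, 71^2 ≡ 64, 71^4 ≡ 67, 71^8 ≡ 65, 71^16 ≡ 38, 71^32 ≡ 22, 71^64 ≡ 10 (mod 79).
Test 71^d mod 79 for each divisor d in increasing order:
71^1 ≡ 71
71^2 ≡ 64
71^3 = 71^2·71^1 ≡ 41
71^6 = 71^4·71^2 ≡ 22
71^13 = 71^8·71^4·71^1 ≡ 78
71^26 = 71^16·71^8·71^2 ≡ 1  ← first divisor giving 1
The order is 26.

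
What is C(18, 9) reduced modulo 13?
0

Using Lucas' theorem:
Write n=18 and k=9 in base 13:
n in base 13: [1, 5]
k in base 13: [0, 9]
C(18,9) mod 13 = ∏ C(n_i, k_i) mod 13
Digit binomials (mod 13): C(1,0) = 1; C(5,9) = 0 (k_i > n_i)
Product: 1 × 0 = 0 ≡ 0 (mod 13)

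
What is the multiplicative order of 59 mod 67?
11

67 is prime, so ord(59) divides φ(67) = 66.
Divisors of 66: 1, 2, 3, 6, 11, 22, 33, 66.
Repeated squaring: 59^1 ≡ 59, 59^2 ≡ 64, 59^4 ≡ 9, 59^8 ≡ 14, 59^16 ≡ 62, 59^32 ≡ 25, 59^64 ≡ 22 (mod 67).
Test 59^d mod 67 for each divisor d in increasing order:
59^1 ≡ 59
59^2 ≡ 64
59^3 = 59^2·59^1 ≡ 24
59^6 = 59^4·59^2 ≡ 40
59^11 = 59^8·59^2·59^1 ≡ 1  ← first divisor giving 1
The order is 11.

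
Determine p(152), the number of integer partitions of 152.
49686288421

p(n) counts ways to write n as a sum of positive integers (order ignored).
Euler's pentagonal recurrence: p(k) = p(k-1) + p(k-2) - p(k-5) - p(k-7) + p(k-12) + p(k-15) - ... (offsets j(3j∓1)/2, signs ++--, p(0)=1, p(<0)=0).
DP table for k = 0..151: p(0)=1, p(1)=1, p(2)=2, p(3)=3, p(4)=5, p(5)=7, p(6)=11, p(7)=15, p(8)=22, p(9)=30, p(10)=42, p(11)=56, p(12)=77, p(13)=101, p(14)=135, p(15)=176, p(16)=231, p(17)=297, p(18)=385, p(19)=490, p(20)=627, p(21)=792, p(22)=1002, p(23)=1255, p(24)=1575, p(25)=1958, p(26)=2436, p(27)=3010, p(28)=3718, p(29)=4565, p(30)=5604, p(31)=6842, p(32)=8349, p(33)=10143, p(34)=12310, p(35)=14883, p(36)=17977, p(37)=21637, p(38)=26015, p(39)=31185, p(40)=37338, p(41)=44583, p(42)=53174, p(43)=63261, p(44)=75175, p(45)=89134, p(46)=105558, p(47)=124754, p(48)=147273, p(49)=173525, p(50)=204226, p(51)=239943, p(52)=281589, p(53)=329931, p(54)=386155, p(55)=451276, p(56)=526823, p(57)=614154, p(58)=715220, p(59)=831820, p(60)=966467, p(61)=1121505, p(62)=1300156, p(63)=1505499, p(64)=1741630, p(65)=2012558, p(66)=2323520, p(67)=2679689, p(68)=3087735, p(69)=3554345, p(70)=4087968, p(71)=4697205, p(72)=5392783, p(73)=6185689, p(74)=7089500, p(75)=8118264, p(76)=9289091, p(77)=10619863, p(78)=12132164, p(79)=13848650, p(80)=15796476, p(81)=18004327, p(82)=20506255, p(83)=23338469, p(84)=26543660, p(85)=30167357, p(86)=34262962, p(87)=38887673, p(88)=44108109, p(89)=49995925, p(90)=56634173, p(91)=64112359, p(92)=72533807, p(93)=82010177, p(94)=92669720, p(95)=104651419, p(96)=118114304, p(97)=133230930, p(98)=150198136, p(99)=169229875, p(100)=190569292, p(101)=214481126, p(102)=241265379, p(103)=271248950, p(104)=304801365, p(105)=342325709, p(106)=384276336, p(107)=431149389, p(108)=483502844, p(109)=541946240, p(110)=607163746, p(111)=679903203, p(112)=761002156, p(113)=851376628, p(114)=952050665, p(115)=1064144451, p(116)=1188908248, p(117)=1327710076, p(118)=1482074143, p(119)=1653668665, p(120)=1844349560, p(121)=2056148051, p(122)=2291320912, p(123)=2552338241, p(124)=2841940500, p(125)=3163127352, p(126)=3519222692, p(127)=3913864295, p(128)=4351078600, p(129)=4835271870, p(130)=5371315400, p(131)=5964539504, p(132)=6620830889, p(133)=7346629512, p(134)=8149040695, p(135)=9035836076, p(136)=10015581680, p(137)=11097645016, p(138)=12292341831, p(139)=13610949895, p(140)=15065878135, p(141)=16670689208, p(142)=18440293320, p(143)=20390982757, p(144)=22540654445, p(145)=24908858009, p(146)=27517052599, p(147)=30388671978, p(148)=33549419497, p(149)=37027355200, p(150)=40853235313, p(151)=45060624582.
Final step: p(152) = p(151) + p(150) - p(147) - p(145) + p(140) + p(137) - p(130) - p(126) + p(117) + p(112) - p(101) - p(95) + p(82) + p(75) - p(60) - p(52) + p(35) + p(26) - p(7)
= 45060624582 + 40853235313 - 30388671978 - 24908858009 + 15065878135 + 11097645016 - 5371315400 - 3519222692 + 1327710076 + 761002156 - 214481126 - 104651419 + 20506255 + 8118264 - 966467 - 281589 + 14883 + 2436 - 15
= 49686288421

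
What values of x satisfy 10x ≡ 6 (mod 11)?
x ≡ 5 (mod 11)

gcd(10, 11) = 1, which divides 6, so solutions exist.
Find 10^(-1) mod 11 by the extended Euclidean algorithm:
11 = 1 × 10 + 1  ⟹  1 = (1)·11 + (-1)·10
So (-1)·10 ≡ 1 (mod 11), i.e. 10^(-1) ≡ -1 ≡ 10 (mod 11).
x ≡ 10 × 6 = 60 ≡ 5 (mod 11).
Check: 10 × 5 = 50 ≡ 6 (mod 11).
Unique solution: x ≡ 5 (mod 11)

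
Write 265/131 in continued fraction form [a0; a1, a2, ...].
[2; 43, 1, 2]

Euclidean algorithm steps:
265 = 2 × 131 + 3
131 = 43 × 3 + 2
3 = 1 × 2 + 1
2 = 2 × 1 + 0
Continued fraction: [2; 43, 1, 2]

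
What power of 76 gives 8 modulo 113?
44

Baby-step giant-step with step n = ⌈√113⌉ = 11.
Baby steps 76^j mod 113 (j:value) for j=0..10: 0:1, 1:76, 2:13, 3:84, 4:56, 5:75, 6:50, 7:71, 8:85, 9:19, 10:88.
Giant-step multiplier: 76^(-11) ≡ 76^(112-11) = 76^101 ≡ 70 (mod 113).
Giant steps γ_i = 8·70^i mod 113: γ_0=8, γ_1=108, γ_2=102, γ_3=21, γ_4=1 (in table at j=0).
x = i·n + j = 4·11 + 0 = 44.
Check: 76^44 ≡ 8 (mod 113).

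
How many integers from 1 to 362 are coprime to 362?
180

362 = 2 × 181
φ(n) = n × ∏(1 - 1/p) for each prime p dividing n
φ(362) = 362 × (1 - 1/2) × (1 - 1/181) = 180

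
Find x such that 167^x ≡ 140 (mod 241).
153

Baby-step giant-step with step n = ⌈√241⌉ = 16.
Baby steps 167^j mod 241 (j:value) for j=0..15: 0:1, 1:167, 2:174, 3:138, 4:151, 5:153, 6:5, 7:112, 8:147, 9:208, 10:32, 11:42, 12:25, 13:78, 14:12, 15:76.
Giant-step multiplier: 167^(-16) ≡ 167^(240-16) = 167^224 ≡ 119 (mod 241).
Giant steps γ_i = 140·119^i mod 241: γ_0=140, γ_1=31, γ_2=74, γ_3=130, γ_4=46, γ_5=172, γ_6=224, γ_7=146, γ_8=22, γ_9=208 (in table at j=9).
x = i·n + j = 9·16 + 9 = 153.
Check: 167^153 ≡ 140 (mod 241).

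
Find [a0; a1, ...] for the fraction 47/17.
[2; 1, 3, 4]

Euclidean algorithm steps:
47 = 2 × 17 + 13
17 = 1 × 13 + 4
13 = 3 × 4 + 1
4 = 4 × 1 + 0
Continued fraction: [2; 1, 3, 4]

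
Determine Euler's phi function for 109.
108

109 = 109
φ(n) = n × ∏(1 - 1/p) for each prime p dividing n
φ(109) = 109 × (1 - 1/109) = 108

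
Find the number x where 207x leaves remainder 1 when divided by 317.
268

gcd(207, 317) = 1, so the inverse exists.
Extended Euclidean algorithm on (317, 207):
317 = 1 × 207 + 110  ⟹  110 = (1)·317 + (-1)·207
207 = 1 × 110 + 97  ⟹  97 = (-1)·317 + (2)·207
110 = 1 × 97 + 13  ⟹  13 = (2)·317 + (-3)·207
97 = 7 × 13 + 6  ⟹  6 = (-15)·317 + (23)·207
13 = 2 × 6 + 1  ⟹  1 = (32)·317 + (-49)·207
So (-49)·207 ≡ 1 (mod 317), i.e. 207^(-1) ≡ -49 ≡ 268 (mod 317).
Check: 207 × 268 = 55476 ≡ 1 (mod 317)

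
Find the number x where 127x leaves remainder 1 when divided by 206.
73

gcd(127, 206) = 1, so the inverse exists.
Extended Euclidean algorithm on (206, 127):
206 = 1 × 127 + 79  ⟹  79 = (1)·206 + (-1)·127
127 = 1 × 79 + 48  ⟹  48 = (-1)·206 + (2)·127
79 = 1 × 48 + 31  ⟹  31 = (2)·206 + (-3)·127
48 = 1 × 31 + 17  ⟹  17 = (-3)·206 + (5)·127
31 = 1 × 17 + 14  ⟹  14 = (5)·206 + (-8)·127
17 = 1 × 14 + 3  ⟹  3 = (-8)·206 + (13)·127
14 = 4 × 3 + 2  ⟹  2 = (37)·206 + (-60)·127
3 = 1 × 2 + 1  ⟹  1 = (-45)·206 + (73)·127
So (73)·127 ≡ 1 (mod 206), i.e. 127^(-1) ≡ 73 (mod 206).
Check: 127 × 73 = 9271 ≡ 1 (mod 206)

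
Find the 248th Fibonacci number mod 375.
126

Matrix identity: Q^n = [[F_(n+1), F_n], [F_n, F_(n-1)]] with Q = [[1,1],[1,0]].
n = 248 = 11111000₂. Square-and-multiply, entries mod 375:
Q^1 = [[1,1],[1,0]]
Q^3 = (Q^1)²·Q = [[3,2],[2,1]]
Q^7 = (Q^3)²·Q = [[21,13],[13,8]]
Q^15 = (Q^7)²·Q = [[237,235],[235,2]]
Q^31 = (Q^15)²·Q = [[309,19],[19,290]]
Q^62 = (Q^31)² = [[217,131],[131,86]]
Q^124 = (Q^62)² = [[125,318],[318,182]]
Q^248 = (Q^124)² = [[124,126],[126,373]]
F_248 mod 375 = Q^248[0][1] = 126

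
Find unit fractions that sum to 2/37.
1/19 + 1/703

Greedy algorithm:
2/37: ceiling(37/2) = 19, use 1/19
1/703: ceiling(703/1) = 703, use 1/703
Result: 2/37 = 1/19 + 1/703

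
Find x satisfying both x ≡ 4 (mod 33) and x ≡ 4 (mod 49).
4

Using Chinese Remainder Theorem:
M = 33 × 49 = 1617
M1 = 49, M2 = 33
y1 = 49^(-1) mod 33 = 31
y2 = 33^(-1) mod 49 = 3
x = (4×49×31 + 4×33×3) mod 1617 = 4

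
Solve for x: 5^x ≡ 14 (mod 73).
41

Baby-step giant-step with step n = ⌈√73⌉ = 9.
Baby steps 5^j mod 73 (j:value) for j=0..8: 0:1, 1:5, 2:25, 3:52, 4:41, 5:59, 6:3, 7:15, 8:2.
Giant-step multiplier: 5^(-9) ≡ 5^(72-9) = 5^63 ≡ 22 (mod 73).
Giant steps γ_i = 14·22^i mod 73: γ_0=14, γ_1=16, γ_2=60, γ_3=6, γ_4=59 (in table at j=5).
x = i·n + j = 4·9 + 5 = 41.
Check: 5^41 ≡ 14 (mod 73).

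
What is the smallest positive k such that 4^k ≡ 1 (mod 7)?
3

7 is prime, so ord(4) divides φ(7) = 6.
Divisors of 6: 1, 2, 3, 6.
Repeated squaring: 4^1 ≡ 4, 4^2 ≡ 2, 4^4 ≡ 4 (mod 7).
Test 4^d mod 7 for each divisor d in increasing order:
4^1 ≡ 4
4^2 ≡ 2
4^3 = 4^2·4^1 ≡ 1  ← first divisor giving 1
The order is 3.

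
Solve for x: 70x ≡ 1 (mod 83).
51

gcd(70, 83) = 1, so the inverse exists.
Extended Euclidean algorithm on (83, 70):
83 = 1 × 70 + 13  ⟹  13 = (1)·83 + (-1)·70
70 = 5 × 13 + 5  ⟹  5 = (-5)·83 + (6)·70
13 = 2 × 5 + 3  ⟹  3 = (11)·83 + (-13)·70
5 = 1 × 3 + 2  ⟹  2 = (-16)·83 + (19)·70
3 = 1 × 2 + 1  ⟹  1 = (27)·83 + (-32)·70
So (-32)·70 ≡ 1 (mod 83), i.e. 70^(-1) ≡ -32 ≡ 51 (mod 83).
Check: 70 × 51 = 3570 ≡ 1 (mod 83)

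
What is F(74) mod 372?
253

Matrix identity: Q^n = [[F_(n+1), F_n], [F_n, F_(n-1)]] with Q = [[1,1],[1,0]].
n = 74 = 1001010₂. Square-and-multiply, entries mod 372:
Q^1 = [[1,1],[1,0]]
Q^2 = (Q^1)² = [[2,1],[1,1]]
Q^4 = (Q^2)² = [[5,3],[3,2]]
Q^9 = (Q^4)²·Q = [[55,34],[34,21]]
Q^18 = (Q^9)² = [[89,352],[352,109]]
Q^37 = (Q^18)²·Q = [[269,137],[137,132]]
Q^74 = (Q^37)² = [[362,253],[253,109]]
F_74 mod 372 = Q^74[0][1] = 253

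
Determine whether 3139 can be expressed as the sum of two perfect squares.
Not possible

Factorization: 3139 = 43 × 73
By Fermat: n is sum of two squares iff every prime p ≡ 3 (mod 4) appears to even power.
Prime(s) ≡ 3 (mod 4) with odd exponent: [(43, 1)]
Therefore 3139 cannot be expressed as a² + b².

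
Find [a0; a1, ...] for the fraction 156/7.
[22; 3, 2]

Euclidean algorithm steps:
156 = 22 × 7 + 2
7 = 3 × 2 + 1
2 = 2 × 1 + 0
Continued fraction: [22; 3, 2]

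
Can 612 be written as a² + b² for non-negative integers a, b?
6² + 24² (a=6, b=24)

Factorization: 612 = 2^2 × 3^2 × 17
By Fermat: n is sum of two squares iff every prime p ≡ 3 (mod 4) appears to even power.
All primes ≡ 3 (mod 4) appear to even power.
Search a = 0, 1, 2, … for 612 - a² a perfect square: first hit at a = 6: 612 - 36 = 576 = 24².
612 = 6² + 24² = 36 + 576 ✓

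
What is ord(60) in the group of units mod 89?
88

89 is prime, so ord(60) divides φ(89) = 88.
Divisors of 88: 1, 2, 4, 8, 11, 22, 44, 88.
Repeated squaring: 60^1 ≡ 60, 60^2 ≡ 40, 60^4 ≡ 87, 60^8 ≡ 4, 60^16 ≡ 16, 60^32 ≡ 78, 60^64 ≡ 32 (mod 89).
Test 60^d mod 89 for each divisor d in increasing order:
60^1 ≡ 60
60^2 ≡ 40
60^4 ≡ 87
60^8 ≡ 4
60^11 = 60^8·60^2·60^1 ≡ 77
60^22 = 60^16·60^4·60^2 ≡ 55
60^44 = 60^32·60^8·60^4 ≡ 88
60^88 = 60^64·60^16·60^8 ≡ 1  ← first divisor giving 1
The order is 88.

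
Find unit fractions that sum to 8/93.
1/12 + 1/372

Greedy algorithm:
8/93: ceiling(93/8) = 12, use 1/12
1/372: ceiling(372/1) = 372, use 1/372
Result: 8/93 = 1/12 + 1/372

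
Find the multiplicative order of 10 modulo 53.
13

53 is prime, so ord(10) divides φ(53) = 52.
Divisors of 52: 1, 2, 4, 13, 26, 52.
Repeated squaring: 10^1 ≡ 10, 10^2 ≡ 47, 10^4 ≡ 36, 10^8 ≡ 24, 10^16 ≡ 46, 10^32 ≡ 49 (mod 53).
Test 10^d mod 53 for each divisor d in increasing order:
10^1 ≡ 10
10^2 ≡ 47
10^4 ≡ 36
10^13 = 10^8·10^4·10^1 ≡ 1  ← first divisor giving 1
The order is 13.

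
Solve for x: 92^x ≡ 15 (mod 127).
94

Baby-step giant-step with step n = ⌈√127⌉ = 12.
Baby steps 92^j mod 127 (j:value) for j=0..11: 0:1, 1:92, 2:82, 3:51, 4:120, 5:118, 6:61, 7:24, 8:49, 9:63, 10:81, 11:86.
Giant-step multiplier: 92^(-12) ≡ 92^(126-12) = 92^114 ≡ 117 (mod 127).
Giant steps γ_i = 15·117^i mod 127: γ_0=15, γ_1=104, γ_2=103, γ_3=113, γ_4=13, γ_5=124, γ_6=30, γ_7=81 (in table at j=10).
x = i·n + j = 7·12 + 10 = 94.
Check: 92^94 ≡ 15 (mod 127).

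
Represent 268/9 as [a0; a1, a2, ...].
[29; 1, 3, 2]

Euclidean algorithm steps:
268 = 29 × 9 + 7
9 = 1 × 7 + 2
7 = 3 × 2 + 1
2 = 2 × 1 + 0
Continued fraction: [29; 1, 3, 2]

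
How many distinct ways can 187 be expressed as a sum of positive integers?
1280011042268

p(n) counts ways to write n as a sum of positive integers (order ignored).
Euler's pentagonal recurrence: p(k) = p(k-1) + p(k-2) - p(k-5) - p(k-7) + p(k-12) + p(k-15) - ... (offsets j(3j∓1)/2, signs ++--, p(0)=1, p(<0)=0).
DP table for k = 0..186: p(0)=1, p(1)=1, p(2)=2, p(3)=3, p(4)=5, p(5)=7, p(6)=11, p(7)=15, p(8)=22, p(9)=30, p(10)=42, p(11)=56, p(12)=77, p(13)=101, p(14)=135, p(15)=176, p(16)=231, p(17)=297, p(18)=385, p(19)=490, p(20)=627, p(21)=792, p(22)=1002, p(23)=1255, p(24)=1575, p(25)=1958, p(26)=2436, p(27)=3010, p(28)=3718, p(29)=4565, p(30)=5604, p(31)=6842, p(32)=8349, p(33)=10143, p(34)=12310, p(35)=14883, p(36)=17977, p(37)=21637, p(38)=26015, p(39)=31185, p(40)=37338, p(41)=44583, p(42)=53174, p(43)=63261, p(44)=75175, p(45)=89134, p(46)=105558, p(47)=124754, p(48)=147273, p(49)=173525, p(50)=204226, p(51)=239943, p(52)=281589, p(53)=329931, p(54)=386155, p(55)=451276, p(56)=526823, p(57)=614154, p(58)=715220, p(59)=831820, p(60)=966467, p(61)=1121505, p(62)=1300156, p(63)=1505499, p(64)=1741630, p(65)=2012558, p(66)=2323520, p(67)=2679689, p(68)=3087735, p(69)=3554345, p(70)=4087968, p(71)=4697205, p(72)=5392783, p(73)=6185689, p(74)=7089500, p(75)=8118264, p(76)=9289091, p(77)=10619863, p(78)=12132164, p(79)=13848650, p(80)=15796476, p(81)=18004327, p(82)=20506255, p(83)=23338469, p(84)=26543660, p(85)=30167357, p(86)=34262962, p(87)=38887673, p(88)=44108109, p(89)=49995925, p(90)=56634173, p(91)=64112359, p(92)=72533807, p(93)=82010177, p(94)=92669720, p(95)=104651419, p(96)=118114304, p(97)=133230930, p(98)=150198136, p(99)=169229875, p(100)=190569292, p(101)=214481126, p(102)=241265379, p(103)=271248950, p(104)=304801365, p(105)=342325709, p(106)=384276336, p(107)=431149389, p(108)=483502844, p(109)=541946240, p(110)=607163746, p(111)=679903203, p(112)=761002156, p(113)=851376628, p(114)=952050665, p(115)=1064144451, p(116)=1188908248, p(117)=1327710076, p(118)=1482074143, p(119)=1653668665, p(120)=1844349560, p(121)=2056148051, p(122)=2291320912, p(123)=2552338241, p(124)=2841940500, p(125)=3163127352, p(126)=3519222692, p(127)=3913864295, p(128)=4351078600, p(129)=4835271870, p(130)=5371315400, p(131)=5964539504, p(132)=6620830889, p(133)=7346629512, p(134)=8149040695, p(135)=9035836076, p(136)=10015581680, p(137)=11097645016, p(138)=12292341831, p(139)=13610949895, p(140)=15065878135, p(141)=16670689208, p(142)=18440293320, p(143)=20390982757, p(144)=22540654445, p(145)=24908858009, p(146)=27517052599, p(147)=30388671978, p(148)=33549419497, p(149)=37027355200, p(150)=40853235313, p(151)=45060624582, p(152)=49686288421, p(153)=54770336324, p(154)=60356673280, p(155)=66493182097, p(156)=73232243759, p(157)=80630964769, p(158)=88751778802, p(159)=97662728555, p(160)=107438159466, p(161)=118159068427, p(162)=129913904637, p(163)=142798995930, p(164)=156919475295, p(165)=172389800255, p(166)=189334822579, p(167)=207890420102, p(168)=228204732751, p(169)=250438925115, p(170)=274768617130, p(171)=301384802048, p(172)=330495499613, p(173)=362326859895, p(174)=397125074750, p(175)=435157697830, p(176)=476715857290, p(177)=522115831195, p(178)=571701605655, p(179)=625846753120, p(180)=684957390936, p(181)=749474411781, p(182)=819876908323, p(183)=896684817527, p(184)=980462880430, p(185)=1071823774337, p(186)=1171432692373.
Final step: p(187) = p(186) + p(185) - p(182) - p(180) + p(175) + p(172) - p(165) - p(161) + p(152) + p(147) - p(136) - p(130) + p(117) + p(110) - p(95) - p(87) + p(70) + p(61) - p(42) - p(32) + p(11) + p(0)
= 1171432692373 + 1071823774337 - 819876908323 - 684957390936 + 435157697830 + 330495499613 - 172389800255 - 118159068427 + 49686288421 + 30388671978 - 10015581680 - 5371315400 + 1327710076 + 607163746 - 104651419 - 38887673 + 4087968 + 1121505 - 53174 - 8349 + 56 + 1
= 1280011042268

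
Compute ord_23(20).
22

23 is prime, so ord(20) divides φ(23) = 22.
Divisors of 22: 1, 2, 11, 22.
Repeated squaring: 20^1 ≡ 20, 20^2 ≡ 9, 20^4 ≡ 12, 20^8 ≡ 6, 20^16 ≡ 13 (mod 23).
Test 20^d mod 23 for each divisor d in increasing order:
20^1 ≡ 20
20^2 ≡ 9
20^11 = 20^8·20^2·20^1 ≡ 22
20^22 = 20^16·20^4·20^2 ≡ 1  ← first divisor giving 1
The order is 22.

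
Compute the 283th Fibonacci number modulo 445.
87

Matrix identity: Q^n = [[F_(n+1), F_n], [F_n, F_(n-1)]] with Q = [[1,1],[1,0]].
n = 283 = 100011011₂. Square-and-multiply, entries mod 445:
Q^1 = [[1,1],[1,0]]
Q^2 = (Q^1)² = [[2,1],[1,1]]
Q^4 = (Q^2)² = [[5,3],[3,2]]
Q^8 = (Q^4)² = [[34,21],[21,13]]
Q^17 = (Q^8)²·Q = [[359,262],[262,97]]
Q^35 = (Q^17)²·Q = [[157,390],[390,212]]
Q^70 = (Q^35)² = [[84,175],[175,354]]
Q^141 = (Q^70)²·Q = [[411,301],[301,110]]
Q^283 = (Q^141)²·Q = [[268,87],[87,181]]
F_283 mod 445 = Q^283[0][1] = 87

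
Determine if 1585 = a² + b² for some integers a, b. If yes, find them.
8² + 39² (a=8, b=39)

Factorization: 1585 = 5 × 317
By Fermat: n is sum of two squares iff every prime p ≡ 3 (mod 4) appears to even power.
All primes ≡ 3 (mod 4) appear to even power.
Search a = 0, 1, 2, … for 1585 - a² a perfect square: first hit at a = 8: 1585 - 64 = 1521 = 39².
1585 = 8² + 39² = 64 + 1521 ✓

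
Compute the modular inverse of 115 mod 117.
58

gcd(115, 117) = 1, so the inverse exists.
Extended Euclidean algorithm on (117, 115):
117 = 1 × 115 + 2  ⟹  2 = (1)·117 + (-1)·115
115 = 57 × 2 + 1  ⟹  1 = (-57)·117 + (58)·115
So (58)·115 ≡ 1 (mod 117), i.e. 115^(-1) ≡ 58 (mod 117).
Check: 115 × 58 = 6670 ≡ 1 (mod 117)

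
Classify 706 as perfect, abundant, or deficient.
deficient

Proper divisors of 706: sum = 1 + 2 + 353 = 356
Since 356 < 706, 706 is deficient.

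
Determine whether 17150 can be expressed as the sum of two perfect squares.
Not possible

Factorization: 17150 = 2 × 5^2 × 7^3
By Fermat: n is sum of two squares iff every prime p ≡ 3 (mod 4) appears to even power.
Prime(s) ≡ 3 (mod 4) with odd exponent: [(7, 3)]
Therefore 17150 cannot be expressed as a² + b².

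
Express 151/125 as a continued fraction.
[1; 4, 1, 4, 5]

Euclidean algorithm steps:
151 = 1 × 125 + 26
125 = 4 × 26 + 21
26 = 1 × 21 + 5
21 = 4 × 5 + 1
5 = 5 × 1 + 0
Continued fraction: [1; 4, 1, 4, 5]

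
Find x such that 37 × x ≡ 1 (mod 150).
73

gcd(37, 150) = 1, so the inverse exists.
Extended Euclidean algorithm on (150, 37):
150 = 4 × 37 + 2  ⟹  2 = (1)·150 + (-4)·37
37 = 18 × 2 + 1  ⟹  1 = (-18)·150 + (73)·37
So (73)·37 ≡ 1 (mod 150), i.e. 37^(-1) ≡ 73 (mod 150).
Check: 37 × 73 = 2701 ≡ 1 (mod 150)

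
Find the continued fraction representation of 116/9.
[12; 1, 8]

Euclidean algorithm steps:
116 = 12 × 9 + 8
9 = 1 × 8 + 1
8 = 8 × 1 + 0
Continued fraction: [12; 1, 8]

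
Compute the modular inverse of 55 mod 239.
113

gcd(55, 239) = 1, so the inverse exists.
Extended Euclidean algorithm on (239, 55):
239 = 4 × 55 + 19  ⟹  19 = (1)·239 + (-4)·55
55 = 2 × 19 + 17  ⟹  17 = (-2)·239 + (9)·55
19 = 1 × 17 + 2  ⟹  2 = (3)·239 + (-13)·55
17 = 8 × 2 + 1  ⟹  1 = (-26)·239 + (113)·55
So (113)·55 ≡ 1 (mod 239), i.e. 55^(-1) ≡ 113 (mod 239).
Check: 55 × 113 = 6215 ≡ 1 (mod 239)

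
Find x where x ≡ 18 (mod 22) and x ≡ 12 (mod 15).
282

Using Chinese Remainder Theorem:
M = 22 × 15 = 330
M1 = 15, M2 = 22
y1 = 15^(-1) mod 22 = 3
y2 = 22^(-1) mod 15 = 13
x = (18×15×3 + 12×22×13) mod 330 = 282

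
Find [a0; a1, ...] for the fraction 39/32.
[1; 4, 1, 1, 3]

Euclidean algorithm steps:
39 = 1 × 32 + 7
32 = 4 × 7 + 4
7 = 1 × 4 + 3
4 = 1 × 3 + 1
3 = 3 × 1 + 0
Continued fraction: [1; 4, 1, 1, 3]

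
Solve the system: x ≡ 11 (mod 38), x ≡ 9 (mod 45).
999

Using Chinese Remainder Theorem:
M = 38 × 45 = 1710
M1 = 45, M2 = 38
y1 = 45^(-1) mod 38 = 11
y2 = 38^(-1) mod 45 = 32
x = (11×45×11 + 9×38×32) mod 1710 = 999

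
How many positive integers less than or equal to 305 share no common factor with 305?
240

305 = 5 × 61
φ(n) = n × ∏(1 - 1/p) for each prime p dividing n
φ(305) = 305 × (1 - 1/5) × (1 - 1/61) = 240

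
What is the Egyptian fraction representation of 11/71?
1/7 + 1/83 + 1/41251

Greedy algorithm:
11/71: ceiling(71/11) = 7, use 1/7
6/497: ceiling(497/6) = 83, use 1/83
1/41251: ceiling(41251/1) = 41251, use 1/41251
Result: 11/71 = 1/7 + 1/83 + 1/41251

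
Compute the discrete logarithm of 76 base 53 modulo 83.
5

Baby-step giant-step with step n = ⌈√83⌉ = 10.
Baby steps 53^j mod 83 (j:value) for j=0..9: 0:1, 1:53, 2:70, 3:58, 4:3, 5:76, 6:44, 7:8, 8:9, 9:62.
h = 76 is already in the table at j=5, so x = 5.
Check: 53^5 ≡ 76 (mod 83).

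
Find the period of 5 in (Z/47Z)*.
46

47 is prime, so ord(5) divides φ(47) = 46.
Divisors of 46: 1, 2, 23, 46.
Repeated squaring: 5^1 ≡ 5, 5^2 ≡ 25, 5^4 ≡ 14, 5^8 ≡ 8, 5^16 ≡ 17, 5^32 ≡ 7 (mod 47).
Test 5^d mod 47 for each divisor d in increasing order:
5^1 ≡ 5
5^2 ≡ 25
5^23 = 5^16·5^4·5^2·5^1 ≡ 46
5^46 = 5^32·5^8·5^4·5^2 ≡ 1  ← first divisor giving 1
The order is 46.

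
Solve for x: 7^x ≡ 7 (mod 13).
1

Baby-step giant-step with step n = ⌈√13⌉ = 4.
Baby steps 7^j mod 13 (j:value) for j=0..3: 0:1, 1:7, 2:10, 3:5.
h = 7 is already in the table at j=1, so x = 1.
Check: 7^1 ≡ 7 (mod 13).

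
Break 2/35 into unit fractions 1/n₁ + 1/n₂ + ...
1/18 + 1/630

Greedy algorithm:
2/35: ceiling(35/2) = 18, use 1/18
1/630: ceiling(630/1) = 630, use 1/630
Result: 2/35 = 1/18 + 1/630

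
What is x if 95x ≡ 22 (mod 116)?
x ≡ 10 (mod 116)

gcd(95, 116) = 1, which divides 22, so solutions exist.
Find 95^(-1) mod 116 by the extended Euclidean algorithm:
116 = 1 × 95 + 21  ⟹  21 = (1)·116 + (-1)·95
95 = 4 × 21 + 11  ⟹  11 = (-4)·116 + (5)·95
21 = 1 × 11 + 10  ⟹  10 = (5)·116 + (-6)·95
11 = 1 × 10 + 1  ⟹  1 = (-9)·116 + (11)·95
So (11)·95 ≡ 1 (mod 116), i.e. 95^(-1) ≡ 11 (mod 116).
x ≡ 11 × 22 = 242 ≡ 10 (mod 116).
Check: 95 × 10 = 950 ≡ 22 (mod 116).
Unique solution: x ≡ 10 (mod 116)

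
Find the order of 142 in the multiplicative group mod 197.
49

197 is prime, so ord(142) divides φ(197) = 196.
Divisors of 196: 1, 2, 4, 7, 14, 28, 49, 98, 196.
Repeated squaring: 142^1 ≡ 142, 142^2 ≡ 70, 142^4 ≡ 172, 142^8 ≡ 34, 142^16 ≡ 171, 142^32 ≡ 85, 142^64 ≡ 133, 142^128 ≡ 156 (mod 197).
Test 142^d mod 197 for each divisor d in increasing order:
142^1 ≡ 142
142^2 ≡ 70
142^4 ≡ 172
142^7 = 142^4·142^2·142^1 ≡ 114
142^14 = 142^8·142^4·142^2 ≡ 191
142^28 = 142^16·142^8·142^4 ≡ 36
142^49 = 142^32·142^16·142^1 ≡ 1  ← first divisor giving 1
The order is 49.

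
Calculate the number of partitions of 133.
7346629512

p(n) counts ways to write n as a sum of positive integers (order ignored).
Euler's pentagonal recurrence: p(k) = p(k-1) + p(k-2) - p(k-5) - p(k-7) + p(k-12) + p(k-15) - ... (offsets j(3j∓1)/2, signs ++--, p(0)=1, p(<0)=0).
DP table for k = 0..132: p(0)=1, p(1)=1, p(2)=2, p(3)=3, p(4)=5, p(5)=7, p(6)=11, p(7)=15, p(8)=22, p(9)=30, p(10)=42, p(11)=56, p(12)=77, p(13)=101, p(14)=135, p(15)=176, p(16)=231, p(17)=297, p(18)=385, p(19)=490, p(20)=627, p(21)=792, p(22)=1002, p(23)=1255, p(24)=1575, p(25)=1958, p(26)=2436, p(27)=3010, p(28)=3718, p(29)=4565, p(30)=5604, p(31)=6842, p(32)=8349, p(33)=10143, p(34)=12310, p(35)=14883, p(36)=17977, p(37)=21637, p(38)=26015, p(39)=31185, p(40)=37338, p(41)=44583, p(42)=53174, p(43)=63261, p(44)=75175, p(45)=89134, p(46)=105558, p(47)=124754, p(48)=147273, p(49)=173525, p(50)=204226, p(51)=239943, p(52)=281589, p(53)=329931, p(54)=386155, p(55)=451276, p(56)=526823, p(57)=614154, p(58)=715220, p(59)=831820, p(60)=966467, p(61)=1121505, p(62)=1300156, p(63)=1505499, p(64)=1741630, p(65)=2012558, p(66)=2323520, p(67)=2679689, p(68)=3087735, p(69)=3554345, p(70)=4087968, p(71)=4697205, p(72)=5392783, p(73)=6185689, p(74)=7089500, p(75)=8118264, p(76)=9289091, p(77)=10619863, p(78)=12132164, p(79)=13848650, p(80)=15796476, p(81)=18004327, p(82)=20506255, p(83)=23338469, p(84)=26543660, p(85)=30167357, p(86)=34262962, p(87)=38887673, p(88)=44108109, p(89)=49995925, p(90)=56634173, p(91)=64112359, p(92)=72533807, p(93)=82010177, p(94)=92669720, p(95)=104651419, p(96)=118114304, p(97)=133230930, p(98)=150198136, p(99)=169229875, p(100)=190569292, p(101)=214481126, p(102)=241265379, p(103)=271248950, p(104)=304801365, p(105)=342325709, p(106)=384276336, p(107)=431149389, p(108)=483502844, p(109)=541946240, p(110)=607163746, p(111)=679903203, p(112)=761002156, p(113)=851376628, p(114)=952050665, p(115)=1064144451, p(116)=1188908248, p(117)=1327710076, p(118)=1482074143, p(119)=1653668665, p(120)=1844349560, p(121)=2056148051, p(122)=2291320912, p(123)=2552338241, p(124)=2841940500, p(125)=3163127352, p(126)=3519222692, p(127)=3913864295, p(128)=4351078600, p(129)=4835271870, p(130)=5371315400, p(131)=5964539504, p(132)=6620830889.
Final step: p(133) = p(132) + p(131) - p(128) - p(126) + p(121) + p(118) - p(111) - p(107) + p(98) + p(93) - p(82) - p(76) + p(63) + p(56) - p(41) - p(33) + p(16) + p(7)
= 6620830889 + 5964539504 - 4351078600 - 3519222692 + 2056148051 + 1482074143 - 679903203 - 431149389 + 150198136 + 82010177 - 20506255 - 9289091 + 1505499 + 526823 - 44583 - 10143 + 231 + 15
= 7346629512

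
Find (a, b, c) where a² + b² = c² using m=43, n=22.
(1365, 1892, 2333)

Euclid's formula: a = m² - n², b = 2mn, c = m² + n²
m = 43, n = 22
a = 43² - 22² = 1849 - 484 = 1365
b = 2 × 43 × 22 = 1892
c = 43² + 22² = 1849 + 484 = 2333
Verification: 1365² + 1892² = 1863225 + 3579664 = 5442889 = 2333² ✓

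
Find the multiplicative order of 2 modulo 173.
172

173 is prime, so ord(2) divides φ(173) = 172.
Divisors of 172: 1, 2, 4, 43, 86, 172.
Repeated squaring: 2^1 ≡ 2, 2^2 ≡ 4, 2^4 ≡ 16, 2^8 ≡ 83, 2^16 ≡ 142, 2^32 ≡ 96, 2^64 ≡ 47, 2^128 ≡ 133 (mod 173).
Test 2^d mod 173 for each divisor d in increasing order:
2^1 ≡ 2
2^2 ≡ 4
2^4 ≡ 16
2^43 = 2^32·2^8·2^2·2^1 ≡ 80
2^86 = 2^64·2^16·2^4·2^2 ≡ 172
2^172 = 2^128·2^32·2^8·2^4 ≡ 1  ← first divisor giving 1
The order is 172.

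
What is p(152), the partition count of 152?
49686288421

p(n) counts ways to write n as a sum of positive integers (order ignored).
Euler's pentagonal recurrence: p(k) = p(k-1) + p(k-2) - p(k-5) - p(k-7) + p(k-12) + p(k-15) - ... (offsets j(3j∓1)/2, signs ++--, p(0)=1, p(<0)=0).
DP table for k = 0..151: p(0)=1, p(1)=1, p(2)=2, p(3)=3, p(4)=5, p(5)=7, p(6)=11, p(7)=15, p(8)=22, p(9)=30, p(10)=42, p(11)=56, p(12)=77, p(13)=101, p(14)=135, p(15)=176, p(16)=231, p(17)=297, p(18)=385, p(19)=490, p(20)=627, p(21)=792, p(22)=1002, p(23)=1255, p(24)=1575, p(25)=1958, p(26)=2436, p(27)=3010, p(28)=3718, p(29)=4565, p(30)=5604, p(31)=6842, p(32)=8349, p(33)=10143, p(34)=12310, p(35)=14883, p(36)=17977, p(37)=21637, p(38)=26015, p(39)=31185, p(40)=37338, p(41)=44583, p(42)=53174, p(43)=63261, p(44)=75175, p(45)=89134, p(46)=105558, p(47)=124754, p(48)=147273, p(49)=173525, p(50)=204226, p(51)=239943, p(52)=281589, p(53)=329931, p(54)=386155, p(55)=451276, p(56)=526823, p(57)=614154, p(58)=715220, p(59)=831820, p(60)=966467, p(61)=1121505, p(62)=1300156, p(63)=1505499, p(64)=1741630, p(65)=2012558, p(66)=2323520, p(67)=2679689, p(68)=3087735, p(69)=3554345, p(70)=4087968, p(71)=4697205, p(72)=5392783, p(73)=6185689, p(74)=7089500, p(75)=8118264, p(76)=9289091, p(77)=10619863, p(78)=12132164, p(79)=13848650, p(80)=15796476, p(81)=18004327, p(82)=20506255, p(83)=23338469, p(84)=26543660, p(85)=30167357, p(86)=34262962, p(87)=38887673, p(88)=44108109, p(89)=49995925, p(90)=56634173, p(91)=64112359, p(92)=72533807, p(93)=82010177, p(94)=92669720, p(95)=104651419, p(96)=118114304, p(97)=133230930, p(98)=150198136, p(99)=169229875, p(100)=190569292, p(101)=214481126, p(102)=241265379, p(103)=271248950, p(104)=304801365, p(105)=342325709, p(106)=384276336, p(107)=431149389, p(108)=483502844, p(109)=541946240, p(110)=607163746, p(111)=679903203, p(112)=761002156, p(113)=851376628, p(114)=952050665, p(115)=1064144451, p(116)=1188908248, p(117)=1327710076, p(118)=1482074143, p(119)=1653668665, p(120)=1844349560, p(121)=2056148051, p(122)=2291320912, p(123)=2552338241, p(124)=2841940500, p(125)=3163127352, p(126)=3519222692, p(127)=3913864295, p(128)=4351078600, p(129)=4835271870, p(130)=5371315400, p(131)=5964539504, p(132)=6620830889, p(133)=7346629512, p(134)=8149040695, p(135)=9035836076, p(136)=10015581680, p(137)=11097645016, p(138)=12292341831, p(139)=13610949895, p(140)=15065878135, p(141)=16670689208, p(142)=18440293320, p(143)=20390982757, p(144)=22540654445, p(145)=24908858009, p(146)=27517052599, p(147)=30388671978, p(148)=33549419497, p(149)=37027355200, p(150)=40853235313, p(151)=45060624582.
Final step: p(152) = p(151) + p(150) - p(147) - p(145) + p(140) + p(137) - p(130) - p(126) + p(117) + p(112) - p(101) - p(95) + p(82) + p(75) - p(60) - p(52) + p(35) + p(26) - p(7)
= 45060624582 + 40853235313 - 30388671978 - 24908858009 + 15065878135 + 11097645016 - 5371315400 - 3519222692 + 1327710076 + 761002156 - 214481126 - 104651419 + 20506255 + 8118264 - 966467 - 281589 + 14883 + 2436 - 15
= 49686288421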